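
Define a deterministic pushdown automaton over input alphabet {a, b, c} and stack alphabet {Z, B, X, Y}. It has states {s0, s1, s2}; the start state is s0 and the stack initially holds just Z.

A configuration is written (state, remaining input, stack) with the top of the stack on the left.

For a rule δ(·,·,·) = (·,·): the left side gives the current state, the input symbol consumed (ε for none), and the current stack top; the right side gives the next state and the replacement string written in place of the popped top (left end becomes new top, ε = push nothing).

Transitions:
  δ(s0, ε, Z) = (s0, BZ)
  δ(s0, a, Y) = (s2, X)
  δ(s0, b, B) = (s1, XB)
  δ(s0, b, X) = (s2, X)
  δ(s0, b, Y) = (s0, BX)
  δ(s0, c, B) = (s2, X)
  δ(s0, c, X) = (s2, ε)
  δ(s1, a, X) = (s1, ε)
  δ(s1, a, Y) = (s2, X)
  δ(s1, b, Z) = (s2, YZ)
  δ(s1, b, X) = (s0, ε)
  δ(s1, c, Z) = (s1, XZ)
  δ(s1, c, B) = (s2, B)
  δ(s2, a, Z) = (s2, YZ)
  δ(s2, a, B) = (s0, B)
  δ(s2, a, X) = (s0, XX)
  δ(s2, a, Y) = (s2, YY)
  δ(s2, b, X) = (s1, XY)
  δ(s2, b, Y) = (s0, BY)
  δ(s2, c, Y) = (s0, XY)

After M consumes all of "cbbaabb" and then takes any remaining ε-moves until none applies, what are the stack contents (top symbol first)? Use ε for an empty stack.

XYXZ

(s0, cbbaabb, Z)
  ε-move, top Z: go to s0, push BZ → (s0, cbbaabb, BZ)
  read c, top B: go to s2, push X → (s2, bbaabb, XZ)
  read b, top X: go to s1, push XY → (s1, baabb, XYZ)
  read b, top X: go to s0, push ε → (s0, aabb, YZ)
  read a, top Y: go to s2, push X → (s2, abb, XZ)
  read a, top X: go to s0, push XX → (s0, bb, XXZ)
  read b, top X: go to s2, push X → (s2, b, XXZ)
  read b, top X: go to s1, push XY → (s1, ε, XYXZ)
All input consumed in state s1 with stack XYXZ.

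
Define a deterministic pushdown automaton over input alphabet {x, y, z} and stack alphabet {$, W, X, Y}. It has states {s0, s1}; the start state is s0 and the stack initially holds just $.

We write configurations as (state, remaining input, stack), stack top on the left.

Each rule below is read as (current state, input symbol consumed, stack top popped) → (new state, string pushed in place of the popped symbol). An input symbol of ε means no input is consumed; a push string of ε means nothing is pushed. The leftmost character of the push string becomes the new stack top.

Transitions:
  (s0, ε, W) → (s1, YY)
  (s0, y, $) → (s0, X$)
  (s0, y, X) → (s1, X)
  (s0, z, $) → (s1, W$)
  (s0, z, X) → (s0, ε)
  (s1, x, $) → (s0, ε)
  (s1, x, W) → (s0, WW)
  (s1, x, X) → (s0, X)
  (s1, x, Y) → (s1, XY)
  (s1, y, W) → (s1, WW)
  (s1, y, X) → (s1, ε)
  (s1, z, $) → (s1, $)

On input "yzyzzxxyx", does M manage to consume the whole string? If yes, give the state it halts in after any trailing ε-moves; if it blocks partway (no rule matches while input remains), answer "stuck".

(s0, yzyzzxxyx, $)
  read y, top $: go to s0, push X$ → (s0, zyzzxxyx, X$)
  read z, top X: go to s0, push ε → (s0, yzzxxyx, $)
  read y, top $: go to s0, push X$ → (s0, zzxxyx, X$)
  read z, top X: go to s0, push ε → (s0, zxxyx, $)
  read z, top $: go to s1, push W$ → (s1, xxyx, W$)
  read x, top W: go to s0, push WW → (s0, xyx, WW$)
  ε-move, top W: go to s1, push YY → (s1, xyx, YYW$)
  read x, top Y: go to s1, push XY → (s1, yx, XYYW$)
  read y, top X: go to s1, push ε → (s1, x, YYW$)
  read x, top Y: go to s1, push XY → (s1, ε, XYYW$)
All input consumed; M is in state s1.

s1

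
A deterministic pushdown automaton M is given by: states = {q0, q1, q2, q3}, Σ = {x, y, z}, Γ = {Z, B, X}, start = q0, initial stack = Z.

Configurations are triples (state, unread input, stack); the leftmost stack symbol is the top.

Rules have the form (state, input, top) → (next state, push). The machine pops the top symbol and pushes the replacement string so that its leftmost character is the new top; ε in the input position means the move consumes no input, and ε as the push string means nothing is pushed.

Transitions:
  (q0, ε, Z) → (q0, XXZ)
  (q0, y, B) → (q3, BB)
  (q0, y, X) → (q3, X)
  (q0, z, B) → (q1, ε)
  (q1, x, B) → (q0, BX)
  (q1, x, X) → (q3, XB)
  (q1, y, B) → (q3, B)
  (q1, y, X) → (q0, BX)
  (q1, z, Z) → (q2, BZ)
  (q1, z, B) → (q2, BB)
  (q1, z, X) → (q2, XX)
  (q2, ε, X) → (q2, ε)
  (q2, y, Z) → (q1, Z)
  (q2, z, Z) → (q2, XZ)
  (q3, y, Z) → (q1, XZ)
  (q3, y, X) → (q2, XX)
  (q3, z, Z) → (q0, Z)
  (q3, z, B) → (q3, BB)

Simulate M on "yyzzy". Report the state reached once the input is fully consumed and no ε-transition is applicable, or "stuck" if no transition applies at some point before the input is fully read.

(q0, yyzzy, Z)
  ε-move, top Z: go to q0, push XXZ → (q0, yyzzy, XXZ)
  read y, top X: go to q3, push X → (q3, yzzy, XXZ)
  read y, top X: go to q2, push XX → (q2, zzy, XXXZ)
  ε-move, top X: go to q2, push ε → (q2, zzy, XXZ)
  ε-move, top X: go to q2, push ε → (q2, zzy, XZ)
  ε-move, top X: go to q2, push ε → (q2, zzy, Z)
  read z, top Z: go to q2, push XZ → (q2, zy, XZ)
  ε-move, top X: go to q2, push ε → (q2, zy, Z)
  read z, top Z: go to q2, push XZ → (q2, y, XZ)
  ε-move, top X: go to q2, push ε → (q2, y, Z)
  read y, top Z: go to q1, push Z → (q1, ε, Z)
All input consumed; M is in state q1.

q1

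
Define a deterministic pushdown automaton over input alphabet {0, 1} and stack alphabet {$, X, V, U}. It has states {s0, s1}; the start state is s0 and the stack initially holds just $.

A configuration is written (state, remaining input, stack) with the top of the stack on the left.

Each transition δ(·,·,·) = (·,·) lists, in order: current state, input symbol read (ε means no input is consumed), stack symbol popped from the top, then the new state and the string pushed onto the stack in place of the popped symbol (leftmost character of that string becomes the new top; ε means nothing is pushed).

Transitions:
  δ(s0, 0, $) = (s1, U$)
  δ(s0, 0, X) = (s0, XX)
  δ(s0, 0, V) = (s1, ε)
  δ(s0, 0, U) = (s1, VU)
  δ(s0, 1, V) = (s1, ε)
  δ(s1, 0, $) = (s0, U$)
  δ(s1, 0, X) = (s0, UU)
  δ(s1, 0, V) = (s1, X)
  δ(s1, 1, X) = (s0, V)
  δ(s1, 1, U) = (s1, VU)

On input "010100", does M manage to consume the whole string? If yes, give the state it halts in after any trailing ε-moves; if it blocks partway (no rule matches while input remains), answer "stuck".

(s0, 010100, $) ⊢ (s1, 10100, U$) ⊢ (s1, 0100, VU$) ⊢ (s1, 100, XU$) ⊢ (s0, 00, VU$) ⊢ (s1, 0, U$)
No transition for (s1, 0, top U); M blocks with input 0 remaining.

stuck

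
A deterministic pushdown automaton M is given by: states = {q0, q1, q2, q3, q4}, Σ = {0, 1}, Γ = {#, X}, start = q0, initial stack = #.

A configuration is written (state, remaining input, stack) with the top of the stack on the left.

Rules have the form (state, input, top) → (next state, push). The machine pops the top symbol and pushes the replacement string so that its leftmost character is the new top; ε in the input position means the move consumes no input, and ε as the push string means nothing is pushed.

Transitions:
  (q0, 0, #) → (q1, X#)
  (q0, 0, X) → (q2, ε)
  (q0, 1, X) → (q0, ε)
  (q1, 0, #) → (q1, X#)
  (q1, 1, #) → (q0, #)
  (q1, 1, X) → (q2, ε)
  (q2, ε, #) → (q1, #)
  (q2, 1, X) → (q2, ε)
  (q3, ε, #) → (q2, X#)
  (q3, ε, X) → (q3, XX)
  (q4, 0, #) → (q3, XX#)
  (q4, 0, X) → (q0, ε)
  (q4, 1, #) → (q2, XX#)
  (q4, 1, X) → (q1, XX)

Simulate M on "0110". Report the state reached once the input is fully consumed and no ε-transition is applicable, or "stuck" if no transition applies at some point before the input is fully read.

q1

(q0, 0110, #)
  read 0, top #: go to q1, push X# → (q1, 110, X#)
  read 1, top X: go to q2, push ε → (q2, 10, #)
  ε-move, top #: go to q1, push # → (q1, 10, #)
  read 1, top #: go to q0, push # → (q0, 0, #)
  read 0, top #: go to q1, push X# → (q1, ε, X#)
All input consumed; M is in state q1.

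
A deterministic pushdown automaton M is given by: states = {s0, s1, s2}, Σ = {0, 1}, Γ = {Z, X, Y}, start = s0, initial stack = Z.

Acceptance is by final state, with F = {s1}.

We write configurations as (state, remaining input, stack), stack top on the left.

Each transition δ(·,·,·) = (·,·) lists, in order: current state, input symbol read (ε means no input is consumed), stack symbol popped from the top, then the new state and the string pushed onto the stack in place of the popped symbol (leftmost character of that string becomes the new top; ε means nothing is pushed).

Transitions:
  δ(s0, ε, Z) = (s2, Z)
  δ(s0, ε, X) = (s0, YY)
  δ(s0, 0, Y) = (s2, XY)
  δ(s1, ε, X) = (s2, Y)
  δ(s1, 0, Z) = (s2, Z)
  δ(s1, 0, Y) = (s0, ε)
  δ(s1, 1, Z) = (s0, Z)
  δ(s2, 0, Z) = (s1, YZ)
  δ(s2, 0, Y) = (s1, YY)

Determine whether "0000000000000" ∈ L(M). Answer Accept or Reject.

(s0, 0000000000000, Z) ⊢ (s2, 0000000000000, Z) ⊢ (s1, 000000000000, YZ) ⊢ (s0, 00000000000, Z) ⊢ (s2, 00000000000, Z) ⊢ (s1, 0000000000, YZ) ⊢ (s0, 000000000, Z) ⊢ (s2, 000000000, Z) ⊢ (s1, 00000000, YZ) ⊢ (s0, 0000000, Z) ⊢ (s2, 0000000, Z) ⊢ (s1, 000000, YZ) ⊢ (s0, 00000, Z) ⊢ (s2, 00000, Z) ⊢ (s1, 0000, YZ) ⊢ (s0, 000, Z) ⊢ (s2, 000, Z) ⊢ (s1, 00, YZ) ⊢ (s0, 0, Z) ⊢ (s2, 0, Z) ⊢ (s1, ε, YZ)
All input consumed; state s1 ∈ F.

Accept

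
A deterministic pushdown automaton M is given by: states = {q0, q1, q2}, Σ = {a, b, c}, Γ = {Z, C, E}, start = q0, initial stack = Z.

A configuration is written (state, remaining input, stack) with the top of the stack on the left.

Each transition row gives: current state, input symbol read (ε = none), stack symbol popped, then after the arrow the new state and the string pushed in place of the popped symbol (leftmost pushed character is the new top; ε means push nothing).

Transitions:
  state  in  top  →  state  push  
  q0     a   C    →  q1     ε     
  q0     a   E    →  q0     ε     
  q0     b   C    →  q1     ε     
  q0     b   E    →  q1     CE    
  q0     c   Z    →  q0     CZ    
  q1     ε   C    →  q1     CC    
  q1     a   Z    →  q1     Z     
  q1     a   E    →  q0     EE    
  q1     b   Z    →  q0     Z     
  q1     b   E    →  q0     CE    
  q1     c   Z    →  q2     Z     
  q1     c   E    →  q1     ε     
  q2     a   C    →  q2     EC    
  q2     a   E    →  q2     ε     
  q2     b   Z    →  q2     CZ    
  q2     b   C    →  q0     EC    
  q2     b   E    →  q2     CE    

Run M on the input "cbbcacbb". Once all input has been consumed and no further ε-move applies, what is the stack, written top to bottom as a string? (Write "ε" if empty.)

(q0, cbbcacbb, Z)
  read c, top Z: go to q0, push CZ → (q0, bbcacbb, CZ)
  read b, top C: go to q1, push ε → (q1, bcacbb, Z)
  read b, top Z: go to q0, push Z → (q0, cacbb, Z)
  read c, top Z: go to q0, push CZ → (q0, acbb, CZ)
  read a, top C: go to q1, push ε → (q1, cbb, Z)
  read c, top Z: go to q2, push Z → (q2, bb, Z)
  read b, top Z: go to q2, push CZ → (q2, b, CZ)
  read b, top C: go to q0, push EC → (q0, ε, ECZ)
All input consumed in state q0 with stack ECZ.

ECZ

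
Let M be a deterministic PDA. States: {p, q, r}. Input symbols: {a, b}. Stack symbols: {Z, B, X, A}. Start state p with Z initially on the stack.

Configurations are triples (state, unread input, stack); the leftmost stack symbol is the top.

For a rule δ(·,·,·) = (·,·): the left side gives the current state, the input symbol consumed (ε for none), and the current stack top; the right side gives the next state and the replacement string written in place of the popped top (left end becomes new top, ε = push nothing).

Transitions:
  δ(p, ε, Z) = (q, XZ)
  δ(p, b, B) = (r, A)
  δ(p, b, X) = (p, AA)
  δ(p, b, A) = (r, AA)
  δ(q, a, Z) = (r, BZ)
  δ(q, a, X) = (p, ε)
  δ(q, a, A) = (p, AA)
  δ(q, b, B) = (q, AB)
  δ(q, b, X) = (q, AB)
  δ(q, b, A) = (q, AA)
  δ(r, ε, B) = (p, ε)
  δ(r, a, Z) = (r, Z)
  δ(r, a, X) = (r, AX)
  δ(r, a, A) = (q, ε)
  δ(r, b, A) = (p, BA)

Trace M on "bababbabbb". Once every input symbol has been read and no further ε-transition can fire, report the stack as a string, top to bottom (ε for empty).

AAAAAAABZ

(p, bababbabbb, Z)
  ε-move, top Z: go to q, push XZ → (q, bababbabbb, XZ)
  read b, top X: go to q, push AB → (q, ababbabbb, ABZ)
  read a, top A: go to p, push AA → (p, babbabbb, AABZ)
  read b, top A: go to r, push AA → (r, abbabbb, AAABZ)
  read a, top A: go to q, push ε → (q, bbabbb, AABZ)
  read b, top A: go to q, push AA → (q, babbb, AAABZ)
  read b, top A: go to q, push AA → (q, abbb, AAAABZ)
  read a, top A: go to p, push AA → (p, bbb, AAAAABZ)
  read b, top A: go to r, push AA → (r, bb, AAAAAABZ)
  read b, top A: go to p, push BA → (p, b, BAAAAAABZ)
  read b, top B: go to r, push A → (r, ε, AAAAAAABZ)
All input consumed in state r with stack AAAAAAABZ.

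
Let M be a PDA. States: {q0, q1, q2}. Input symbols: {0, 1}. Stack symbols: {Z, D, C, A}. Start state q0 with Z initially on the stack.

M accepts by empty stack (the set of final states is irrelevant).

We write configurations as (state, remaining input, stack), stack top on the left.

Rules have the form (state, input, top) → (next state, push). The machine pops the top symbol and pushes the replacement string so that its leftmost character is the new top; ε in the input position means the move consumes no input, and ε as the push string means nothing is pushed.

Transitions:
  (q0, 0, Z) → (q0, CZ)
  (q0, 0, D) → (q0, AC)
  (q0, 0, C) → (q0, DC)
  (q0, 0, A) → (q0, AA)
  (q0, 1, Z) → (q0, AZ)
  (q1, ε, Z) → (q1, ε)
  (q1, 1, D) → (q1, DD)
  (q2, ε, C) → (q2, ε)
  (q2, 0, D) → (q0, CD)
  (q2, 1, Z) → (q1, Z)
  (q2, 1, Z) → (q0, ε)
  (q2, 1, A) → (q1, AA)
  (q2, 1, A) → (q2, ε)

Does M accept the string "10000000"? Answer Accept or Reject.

No computation consumes all input and empties the stack.

Reject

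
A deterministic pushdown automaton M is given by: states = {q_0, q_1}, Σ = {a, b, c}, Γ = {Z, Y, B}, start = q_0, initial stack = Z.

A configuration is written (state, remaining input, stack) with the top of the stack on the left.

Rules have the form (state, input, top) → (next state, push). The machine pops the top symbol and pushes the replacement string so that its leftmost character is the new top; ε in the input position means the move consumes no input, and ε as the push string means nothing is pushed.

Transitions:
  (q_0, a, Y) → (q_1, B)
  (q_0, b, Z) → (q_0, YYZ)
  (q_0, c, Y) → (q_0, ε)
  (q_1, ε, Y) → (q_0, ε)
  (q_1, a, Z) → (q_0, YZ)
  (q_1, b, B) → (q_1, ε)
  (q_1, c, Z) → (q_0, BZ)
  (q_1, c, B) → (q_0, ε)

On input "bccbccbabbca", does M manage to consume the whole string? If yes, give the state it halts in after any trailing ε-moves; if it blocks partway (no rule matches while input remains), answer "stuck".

q_1

(q_0, bccbccbabbca, Z) ⊢ (q_0, ccbccbabbca, YYZ) ⊢ (q_0, cbccbabbca, YZ) ⊢ (q_0, bccbabbca, Z) ⊢ (q_0, ccbabbca, YYZ) ⊢ (q_0, cbabbca, YZ) ⊢ (q_0, babbca, Z) ⊢ (q_0, abbca, YYZ) ⊢ (q_1, bbca, BYZ) ⊢ (q_1, bca, YZ) ⊢ (q_0, bca, Z) ⊢ (q_0, ca, YYZ) ⊢ (q_0, a, YZ) ⊢ (q_1, ε, BZ)
All input consumed; M is in state q_1.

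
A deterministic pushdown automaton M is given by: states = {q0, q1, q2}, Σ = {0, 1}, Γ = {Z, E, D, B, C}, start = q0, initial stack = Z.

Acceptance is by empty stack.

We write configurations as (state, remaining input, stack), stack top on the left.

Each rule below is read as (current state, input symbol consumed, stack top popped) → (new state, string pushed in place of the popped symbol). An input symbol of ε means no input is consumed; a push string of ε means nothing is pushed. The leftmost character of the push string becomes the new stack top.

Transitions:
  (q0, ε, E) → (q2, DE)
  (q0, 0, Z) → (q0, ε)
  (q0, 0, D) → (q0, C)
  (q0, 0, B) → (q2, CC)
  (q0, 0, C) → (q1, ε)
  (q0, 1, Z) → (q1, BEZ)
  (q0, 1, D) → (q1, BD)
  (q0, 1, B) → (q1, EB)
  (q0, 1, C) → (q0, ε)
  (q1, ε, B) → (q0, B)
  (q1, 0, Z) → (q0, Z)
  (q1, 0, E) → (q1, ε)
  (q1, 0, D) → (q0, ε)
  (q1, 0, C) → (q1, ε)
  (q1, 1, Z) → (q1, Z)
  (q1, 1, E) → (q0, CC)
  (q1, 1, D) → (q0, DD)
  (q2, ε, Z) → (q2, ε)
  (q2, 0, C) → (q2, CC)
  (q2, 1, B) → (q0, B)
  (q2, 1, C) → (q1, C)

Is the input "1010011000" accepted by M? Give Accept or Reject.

Accept

(q0, 1010011000, Z) ⊢ (q1, 010011000, BEZ) ⊢ (q0, 010011000, BEZ) ⊢ (q2, 10011000, CCEZ) ⊢ (q1, 0011000, CCEZ) ⊢ (q1, 011000, CEZ) ⊢ (q1, 11000, EZ) ⊢ (q0, 1000, CCZ) ⊢ (q0, 000, CZ) ⊢ (q1, 00, Z) ⊢ (q0, 0, Z) ⊢ (q0, ε, ε)
All input consumed and the stack is empty.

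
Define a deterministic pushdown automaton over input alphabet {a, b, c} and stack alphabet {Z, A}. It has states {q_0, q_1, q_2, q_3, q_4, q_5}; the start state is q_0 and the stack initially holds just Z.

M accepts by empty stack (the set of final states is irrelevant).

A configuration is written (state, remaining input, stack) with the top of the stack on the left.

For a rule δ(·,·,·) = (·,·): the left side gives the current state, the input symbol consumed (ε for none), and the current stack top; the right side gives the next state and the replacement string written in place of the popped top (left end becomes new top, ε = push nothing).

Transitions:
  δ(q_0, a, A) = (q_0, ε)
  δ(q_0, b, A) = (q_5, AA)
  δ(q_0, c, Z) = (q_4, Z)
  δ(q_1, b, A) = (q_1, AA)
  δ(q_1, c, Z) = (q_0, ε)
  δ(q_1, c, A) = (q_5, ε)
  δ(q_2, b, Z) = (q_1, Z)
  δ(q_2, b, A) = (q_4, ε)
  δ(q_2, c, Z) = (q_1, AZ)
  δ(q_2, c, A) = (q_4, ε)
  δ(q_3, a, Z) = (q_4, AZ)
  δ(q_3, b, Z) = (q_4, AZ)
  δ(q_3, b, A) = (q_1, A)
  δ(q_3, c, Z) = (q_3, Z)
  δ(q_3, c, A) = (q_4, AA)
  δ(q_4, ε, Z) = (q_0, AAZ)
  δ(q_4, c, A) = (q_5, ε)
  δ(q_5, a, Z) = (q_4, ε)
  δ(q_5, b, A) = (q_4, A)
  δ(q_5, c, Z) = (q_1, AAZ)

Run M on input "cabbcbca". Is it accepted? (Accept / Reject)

(q_0, cabbcbca, Z)
  read c, top Z: go to q_4, push Z → (q_4, abbcbca, Z)
  ε-move, top Z: go to q_0, push AAZ → (q_0, abbcbca, AAZ)
  read a, top A: go to q_0, push ε → (q_0, bbcbca, AZ)
  read b, top A: go to q_5, push AA → (q_5, bcbca, AAZ)
  read b, top A: go to q_4, push A → (q_4, cbca, AAZ)
  read c, top A: go to q_5, push ε → (q_5, bca, AZ)
  read b, top A: go to q_4, push A → (q_4, ca, AZ)
  read c, top A: go to q_5, push ε → (q_5, a, Z)
  read a, top Z: go to q_4, push ε → (q_4, ε, ε)
All input consumed and the stack is empty.

Accept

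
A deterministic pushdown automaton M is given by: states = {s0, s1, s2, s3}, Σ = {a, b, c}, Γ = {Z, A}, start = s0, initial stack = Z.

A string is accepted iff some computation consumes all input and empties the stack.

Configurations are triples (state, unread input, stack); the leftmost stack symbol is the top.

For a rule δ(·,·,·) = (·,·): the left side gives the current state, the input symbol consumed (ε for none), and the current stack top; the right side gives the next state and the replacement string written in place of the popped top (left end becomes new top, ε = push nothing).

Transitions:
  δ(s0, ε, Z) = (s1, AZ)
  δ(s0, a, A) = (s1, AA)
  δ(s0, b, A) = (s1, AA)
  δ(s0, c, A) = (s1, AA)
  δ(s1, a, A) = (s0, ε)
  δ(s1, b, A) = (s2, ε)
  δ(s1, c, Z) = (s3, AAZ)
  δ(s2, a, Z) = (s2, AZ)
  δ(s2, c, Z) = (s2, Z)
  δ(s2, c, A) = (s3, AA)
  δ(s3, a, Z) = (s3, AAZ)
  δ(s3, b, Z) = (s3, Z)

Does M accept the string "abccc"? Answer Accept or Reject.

(s0, abccc, Z) ⊢ (s1, abccc, AZ) ⊢ (s0, bccc, Z) ⊢ (s1, bccc, AZ) ⊢ (s2, ccc, Z) ⊢ (s2, cc, Z) ⊢ (s2, c, Z) ⊢ (s2, ε, Z)
All input consumed; stack is Z, not empty, and no further ε-move applies.

Reject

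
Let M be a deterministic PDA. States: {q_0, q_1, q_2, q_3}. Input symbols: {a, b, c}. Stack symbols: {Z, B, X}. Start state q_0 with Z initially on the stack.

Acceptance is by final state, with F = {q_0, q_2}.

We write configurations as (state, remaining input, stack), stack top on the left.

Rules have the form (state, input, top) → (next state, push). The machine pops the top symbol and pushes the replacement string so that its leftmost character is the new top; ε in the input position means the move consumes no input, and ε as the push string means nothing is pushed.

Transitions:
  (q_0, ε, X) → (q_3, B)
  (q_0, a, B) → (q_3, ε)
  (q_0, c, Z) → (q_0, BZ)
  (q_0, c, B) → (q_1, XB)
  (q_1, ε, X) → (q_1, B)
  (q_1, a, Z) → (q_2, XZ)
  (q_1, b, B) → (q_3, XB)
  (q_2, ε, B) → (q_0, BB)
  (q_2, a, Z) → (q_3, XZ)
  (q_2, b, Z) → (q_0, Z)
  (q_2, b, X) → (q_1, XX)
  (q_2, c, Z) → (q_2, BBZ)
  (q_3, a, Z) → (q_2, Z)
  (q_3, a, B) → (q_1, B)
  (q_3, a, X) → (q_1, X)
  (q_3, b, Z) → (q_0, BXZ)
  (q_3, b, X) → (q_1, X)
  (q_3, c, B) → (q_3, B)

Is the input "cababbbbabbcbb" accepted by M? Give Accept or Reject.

Reject

(q_0, cababbbbabbcbb, Z)
  read c, top Z: go to q_0, push BZ → (q_0, ababbbbabbcbb, BZ)
  read a, top B: go to q_3, push ε → (q_3, babbbbabbcbb, Z)
  read b, top Z: go to q_0, push BXZ → (q_0, abbbbabbcbb, BXZ)
  read a, top B: go to q_3, push ε → (q_3, bbbbabbcbb, XZ)
  read b, top X: go to q_1, push X → (q_1, bbbabbcbb, XZ)
  ε-move, top X: go to q_1, push B → (q_1, bbbabbcbb, BZ)
  read b, top B: go to q_3, push XB → (q_3, bbabbcbb, XBZ)
  read b, top X: go to q_1, push X → (q_1, babbcbb, XBZ)
  ε-move, top X: go to q_1, push B → (q_1, babbcbb, BBZ)
  read b, top B: go to q_3, push XB → (q_3, abbcbb, XBBZ)
  read a, top X: go to q_1, push X → (q_1, bbcbb, XBBZ)
  ε-move, top X: go to q_1, push B → (q_1, bbcbb, BBBZ)
  read b, top B: go to q_3, push XB → (q_3, bcbb, XBBBZ)
  read b, top X: go to q_1, push X → (q_1, cbb, XBBBZ)
  ε-move, top X: go to q_1, push B → (q_1, cbb, BBBBZ)
No transition applies at (q_1, cbb, BBBBZ); input not fully consumed.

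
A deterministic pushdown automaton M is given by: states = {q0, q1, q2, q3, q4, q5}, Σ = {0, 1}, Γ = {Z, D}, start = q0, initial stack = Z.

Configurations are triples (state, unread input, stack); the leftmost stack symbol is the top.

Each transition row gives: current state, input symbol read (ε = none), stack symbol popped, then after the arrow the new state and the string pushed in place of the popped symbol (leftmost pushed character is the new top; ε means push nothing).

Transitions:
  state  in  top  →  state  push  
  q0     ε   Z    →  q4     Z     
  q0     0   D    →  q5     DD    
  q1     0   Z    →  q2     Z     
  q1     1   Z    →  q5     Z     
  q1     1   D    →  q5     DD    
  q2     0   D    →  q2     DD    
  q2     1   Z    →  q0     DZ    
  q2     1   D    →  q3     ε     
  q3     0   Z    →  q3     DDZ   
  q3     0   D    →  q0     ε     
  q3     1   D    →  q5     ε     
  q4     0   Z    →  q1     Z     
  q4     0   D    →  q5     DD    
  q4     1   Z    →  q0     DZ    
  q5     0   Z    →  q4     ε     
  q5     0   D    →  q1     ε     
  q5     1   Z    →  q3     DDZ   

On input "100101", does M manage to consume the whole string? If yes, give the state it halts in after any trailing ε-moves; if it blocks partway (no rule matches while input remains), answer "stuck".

q5

(q0, 100101, Z)
  ε-move, top Z: go to q4, push Z → (q4, 100101, Z)
  read 1, top Z: go to q0, push DZ → (q0, 00101, DZ)
  read 0, top D: go to q5, push DD → (q5, 0101, DDZ)
  read 0, top D: go to q1, push ε → (q1, 101, DZ)
  read 1, top D: go to q5, push DD → (q5, 01, DDZ)
  read 0, top D: go to q1, push ε → (q1, 1, DZ)
  read 1, top D: go to q5, push DD → (q5, ε, DDZ)
All input consumed; M is in state q5.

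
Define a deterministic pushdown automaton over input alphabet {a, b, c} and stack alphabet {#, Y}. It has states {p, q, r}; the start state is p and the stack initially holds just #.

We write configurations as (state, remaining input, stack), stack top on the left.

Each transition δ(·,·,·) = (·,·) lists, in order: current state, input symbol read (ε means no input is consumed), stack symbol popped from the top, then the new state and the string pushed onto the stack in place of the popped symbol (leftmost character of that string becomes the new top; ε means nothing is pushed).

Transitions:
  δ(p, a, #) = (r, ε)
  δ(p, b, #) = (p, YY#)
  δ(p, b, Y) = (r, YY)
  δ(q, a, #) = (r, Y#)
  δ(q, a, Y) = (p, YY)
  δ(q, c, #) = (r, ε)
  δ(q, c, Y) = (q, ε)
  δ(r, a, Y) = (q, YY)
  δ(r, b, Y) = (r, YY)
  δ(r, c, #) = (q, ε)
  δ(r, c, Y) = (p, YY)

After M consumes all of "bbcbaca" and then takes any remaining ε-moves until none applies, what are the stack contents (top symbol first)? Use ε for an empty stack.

(p, bbcbaca, #)
  read b, top #: go to p, push YY# → (p, bcbaca, YY#)
  read b, top Y: go to r, push YY → (r, cbaca, YYY#)
  read c, top Y: go to p, push YY → (p, baca, YYYY#)
  read b, top Y: go to r, push YY → (r, aca, YYYYY#)
  read a, top Y: go to q, push YY → (q, ca, YYYYYY#)
  read c, top Y: go to q, push ε → (q, a, YYYYY#)
  read a, top Y: go to p, push YY → (p, ε, YYYYYY#)
All input consumed in state p with stack YYYYYY#.

YYYYYY#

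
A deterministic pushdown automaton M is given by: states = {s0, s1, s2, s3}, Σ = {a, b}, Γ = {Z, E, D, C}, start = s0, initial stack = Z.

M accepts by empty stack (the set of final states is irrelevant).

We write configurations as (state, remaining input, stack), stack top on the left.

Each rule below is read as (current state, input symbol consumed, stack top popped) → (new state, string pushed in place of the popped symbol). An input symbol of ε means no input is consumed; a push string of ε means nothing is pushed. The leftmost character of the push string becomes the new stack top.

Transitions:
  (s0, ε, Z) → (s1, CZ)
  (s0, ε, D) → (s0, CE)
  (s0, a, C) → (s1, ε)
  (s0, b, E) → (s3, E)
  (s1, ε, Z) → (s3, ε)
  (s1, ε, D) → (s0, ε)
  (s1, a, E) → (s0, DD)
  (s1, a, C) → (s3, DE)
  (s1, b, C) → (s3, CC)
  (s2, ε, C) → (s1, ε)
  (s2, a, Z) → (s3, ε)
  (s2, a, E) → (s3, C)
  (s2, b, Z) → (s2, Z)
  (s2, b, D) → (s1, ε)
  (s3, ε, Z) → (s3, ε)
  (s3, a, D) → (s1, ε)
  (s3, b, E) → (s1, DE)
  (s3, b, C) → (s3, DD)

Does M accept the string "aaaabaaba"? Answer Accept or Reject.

(s0, aaaabaaba, Z)
  ε-move, top Z: go to s1, push CZ → (s1, aaaabaaba, CZ)
  read a, top C: go to s3, push DE → (s3, aaabaaba, DEZ)
  read a, top D: go to s1, push ε → (s1, aabaaba, EZ)
  read a, top E: go to s0, push DD → (s0, abaaba, DDZ)
  ε-move, top D: go to s0, push CE → (s0, abaaba, CEDZ)
  read a, top C: go to s1, push ε → (s1, baaba, EDZ)
No transition applies at (s1, baaba, EDZ); input not fully consumed.

Reject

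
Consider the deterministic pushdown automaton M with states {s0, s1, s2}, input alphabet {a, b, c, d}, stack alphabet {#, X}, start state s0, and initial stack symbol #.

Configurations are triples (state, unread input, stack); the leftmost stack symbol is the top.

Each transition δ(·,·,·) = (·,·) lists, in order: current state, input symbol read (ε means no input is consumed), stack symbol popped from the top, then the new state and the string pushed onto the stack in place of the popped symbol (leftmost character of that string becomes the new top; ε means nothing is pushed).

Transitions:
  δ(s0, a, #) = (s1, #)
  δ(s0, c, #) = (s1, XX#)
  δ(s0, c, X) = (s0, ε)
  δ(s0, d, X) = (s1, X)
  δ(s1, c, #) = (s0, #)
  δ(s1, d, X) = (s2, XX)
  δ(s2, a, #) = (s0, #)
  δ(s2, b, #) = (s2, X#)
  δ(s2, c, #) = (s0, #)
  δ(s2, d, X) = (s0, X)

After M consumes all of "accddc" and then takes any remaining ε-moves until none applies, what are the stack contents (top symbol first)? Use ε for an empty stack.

XX#

(s0, accddc, #)
  read a, top #: go to s1, push # → (s1, ccddc, #)
  read c, top #: go to s0, push # → (s0, cddc, #)
  read c, top #: go to s1, push XX# → (s1, ddc, XX#)
  read d, top X: go to s2, push XX → (s2, dc, XXX#)
  read d, top X: go to s0, push X → (s0, c, XXX#)
  read c, top X: go to s0, push ε → (s0, ε, XX#)
All input consumed in state s0 with stack XX#.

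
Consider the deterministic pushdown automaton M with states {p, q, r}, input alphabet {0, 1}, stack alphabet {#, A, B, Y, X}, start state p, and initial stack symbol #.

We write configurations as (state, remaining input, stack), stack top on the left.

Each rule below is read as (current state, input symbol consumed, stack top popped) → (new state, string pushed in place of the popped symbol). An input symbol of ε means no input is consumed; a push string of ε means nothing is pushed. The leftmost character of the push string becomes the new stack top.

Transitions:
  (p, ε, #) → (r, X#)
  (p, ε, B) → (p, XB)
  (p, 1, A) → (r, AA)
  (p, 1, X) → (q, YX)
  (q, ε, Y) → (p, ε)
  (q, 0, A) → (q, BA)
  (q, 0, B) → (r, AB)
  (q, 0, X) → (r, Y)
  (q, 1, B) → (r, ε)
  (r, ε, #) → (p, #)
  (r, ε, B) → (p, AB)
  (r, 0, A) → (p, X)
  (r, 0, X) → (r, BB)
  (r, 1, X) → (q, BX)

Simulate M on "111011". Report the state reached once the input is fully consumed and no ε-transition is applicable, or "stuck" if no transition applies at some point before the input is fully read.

stuck

(p, 111011, #)
  ε-move, top #: go to r, push X# → (r, 111011, X#)
  read 1, top X: go to q, push BX → (q, 11011, BX#)
  read 1, top B: go to r, push ε → (r, 1011, X#)
  read 1, top X: go to q, push BX → (q, 011, BX#)
  read 0, top B: go to r, push AB → (r, 11, ABX#)
No transition for (r, 1, top A); M blocks with input 11 remaining.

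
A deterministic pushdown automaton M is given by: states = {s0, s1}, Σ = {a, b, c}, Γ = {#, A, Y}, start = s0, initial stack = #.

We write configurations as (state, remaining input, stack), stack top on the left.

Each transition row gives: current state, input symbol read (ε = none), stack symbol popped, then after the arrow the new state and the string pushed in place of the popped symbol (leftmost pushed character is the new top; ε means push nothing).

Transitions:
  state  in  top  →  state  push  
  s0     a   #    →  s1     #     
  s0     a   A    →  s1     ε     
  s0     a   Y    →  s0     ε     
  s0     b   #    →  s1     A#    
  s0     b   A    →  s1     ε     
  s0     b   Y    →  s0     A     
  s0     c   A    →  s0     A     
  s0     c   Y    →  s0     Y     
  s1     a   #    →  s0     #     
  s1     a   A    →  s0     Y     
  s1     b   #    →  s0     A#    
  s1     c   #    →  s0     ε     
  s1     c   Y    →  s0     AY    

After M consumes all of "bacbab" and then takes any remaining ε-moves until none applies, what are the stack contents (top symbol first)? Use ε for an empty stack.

A#

(s0, bacbab, #) ⊢ (s1, acbab, A#) ⊢ (s0, cbab, Y#) ⊢ (s0, bab, Y#) ⊢ (s0, ab, A#) ⊢ (s1, b, #) ⊢ (s0, ε, A#)
All input consumed in state s0 with stack A#.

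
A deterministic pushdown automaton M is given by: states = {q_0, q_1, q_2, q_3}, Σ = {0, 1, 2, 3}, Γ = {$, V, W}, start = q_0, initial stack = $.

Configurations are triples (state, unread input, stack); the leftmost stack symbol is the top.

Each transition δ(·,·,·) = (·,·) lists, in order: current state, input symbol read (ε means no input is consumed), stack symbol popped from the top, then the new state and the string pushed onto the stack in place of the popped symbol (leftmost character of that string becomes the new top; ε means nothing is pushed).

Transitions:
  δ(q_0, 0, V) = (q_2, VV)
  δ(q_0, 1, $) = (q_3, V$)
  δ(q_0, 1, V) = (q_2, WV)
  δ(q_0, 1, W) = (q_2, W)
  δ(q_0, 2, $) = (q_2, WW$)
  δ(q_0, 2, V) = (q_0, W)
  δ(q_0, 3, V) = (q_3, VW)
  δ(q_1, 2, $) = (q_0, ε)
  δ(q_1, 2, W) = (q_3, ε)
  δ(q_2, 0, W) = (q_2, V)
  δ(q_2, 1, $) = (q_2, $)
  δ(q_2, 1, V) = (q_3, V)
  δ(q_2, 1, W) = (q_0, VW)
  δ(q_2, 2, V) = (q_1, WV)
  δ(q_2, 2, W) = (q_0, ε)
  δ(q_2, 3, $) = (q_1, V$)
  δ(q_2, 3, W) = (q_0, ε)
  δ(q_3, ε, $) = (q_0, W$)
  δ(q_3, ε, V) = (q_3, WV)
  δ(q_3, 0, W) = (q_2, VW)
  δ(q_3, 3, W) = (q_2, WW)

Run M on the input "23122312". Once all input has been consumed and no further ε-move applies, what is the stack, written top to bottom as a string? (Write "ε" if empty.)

$

(q_0, 23122312, $)
  read 2, top $: go to q_2, push WW$ → (q_2, 3122312, WW$)
  read 3, top W: go to q_0, push ε → (q_0, 122312, W$)
  read 1, top W: go to q_2, push W → (q_2, 22312, W$)
  read 2, top W: go to q_0, push ε → (q_0, 2312, $)
  read 2, top $: go to q_2, push WW$ → (q_2, 312, WW$)
  read 3, top W: go to q_0, push ε → (q_0, 12, W$)
  read 1, top W: go to q_2, push W → (q_2, 2, W$)
  read 2, top W: go to q_0, push ε → (q_0, ε, $)
All input consumed in state q_0 with stack $.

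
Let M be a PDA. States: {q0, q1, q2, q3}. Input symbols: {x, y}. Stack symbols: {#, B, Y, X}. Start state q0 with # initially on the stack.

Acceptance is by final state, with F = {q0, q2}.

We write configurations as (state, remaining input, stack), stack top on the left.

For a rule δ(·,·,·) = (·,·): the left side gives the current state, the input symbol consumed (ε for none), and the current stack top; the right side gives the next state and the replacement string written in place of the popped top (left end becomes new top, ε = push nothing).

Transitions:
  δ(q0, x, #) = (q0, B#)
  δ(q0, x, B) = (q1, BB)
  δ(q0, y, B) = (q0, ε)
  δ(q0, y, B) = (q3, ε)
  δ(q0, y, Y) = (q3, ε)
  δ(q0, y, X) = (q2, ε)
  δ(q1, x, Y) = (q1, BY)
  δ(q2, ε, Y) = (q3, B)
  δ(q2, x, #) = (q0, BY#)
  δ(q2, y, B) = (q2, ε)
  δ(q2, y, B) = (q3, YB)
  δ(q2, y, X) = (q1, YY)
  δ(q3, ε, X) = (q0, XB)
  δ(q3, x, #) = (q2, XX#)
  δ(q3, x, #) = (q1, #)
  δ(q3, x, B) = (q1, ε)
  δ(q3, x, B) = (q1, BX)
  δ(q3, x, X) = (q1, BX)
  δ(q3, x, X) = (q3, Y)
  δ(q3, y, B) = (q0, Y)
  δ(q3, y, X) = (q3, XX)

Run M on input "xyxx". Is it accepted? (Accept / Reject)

Reject

No computation consumes all input and reaches a final state.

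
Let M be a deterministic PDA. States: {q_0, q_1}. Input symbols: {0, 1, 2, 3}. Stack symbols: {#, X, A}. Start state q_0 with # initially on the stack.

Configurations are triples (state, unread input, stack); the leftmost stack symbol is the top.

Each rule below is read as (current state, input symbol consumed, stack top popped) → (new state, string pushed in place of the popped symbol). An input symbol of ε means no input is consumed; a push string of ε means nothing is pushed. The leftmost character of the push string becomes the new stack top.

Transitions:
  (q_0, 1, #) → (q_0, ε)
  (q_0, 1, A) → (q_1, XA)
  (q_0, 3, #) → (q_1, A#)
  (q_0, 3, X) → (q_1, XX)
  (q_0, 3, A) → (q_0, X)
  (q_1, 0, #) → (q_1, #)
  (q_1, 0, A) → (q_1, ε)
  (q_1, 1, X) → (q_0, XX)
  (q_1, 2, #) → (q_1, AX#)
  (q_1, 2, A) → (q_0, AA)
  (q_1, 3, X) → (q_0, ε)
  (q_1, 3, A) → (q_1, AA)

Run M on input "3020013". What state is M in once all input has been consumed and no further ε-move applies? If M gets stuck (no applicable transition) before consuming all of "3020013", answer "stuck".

(q_0, 3020013, #)
  read 3, top #: go to q_1, push A# → (q_1, 020013, A#)
  read 0, top A: go to q_1, push ε → (q_1, 20013, #)
  read 2, top #: go to q_1, push AX# → (q_1, 0013, AX#)
  read 0, top A: go to q_1, push ε → (q_1, 013, X#)
No transition for (q_1, 0, top X); M blocks with input 013 remaining.

stuck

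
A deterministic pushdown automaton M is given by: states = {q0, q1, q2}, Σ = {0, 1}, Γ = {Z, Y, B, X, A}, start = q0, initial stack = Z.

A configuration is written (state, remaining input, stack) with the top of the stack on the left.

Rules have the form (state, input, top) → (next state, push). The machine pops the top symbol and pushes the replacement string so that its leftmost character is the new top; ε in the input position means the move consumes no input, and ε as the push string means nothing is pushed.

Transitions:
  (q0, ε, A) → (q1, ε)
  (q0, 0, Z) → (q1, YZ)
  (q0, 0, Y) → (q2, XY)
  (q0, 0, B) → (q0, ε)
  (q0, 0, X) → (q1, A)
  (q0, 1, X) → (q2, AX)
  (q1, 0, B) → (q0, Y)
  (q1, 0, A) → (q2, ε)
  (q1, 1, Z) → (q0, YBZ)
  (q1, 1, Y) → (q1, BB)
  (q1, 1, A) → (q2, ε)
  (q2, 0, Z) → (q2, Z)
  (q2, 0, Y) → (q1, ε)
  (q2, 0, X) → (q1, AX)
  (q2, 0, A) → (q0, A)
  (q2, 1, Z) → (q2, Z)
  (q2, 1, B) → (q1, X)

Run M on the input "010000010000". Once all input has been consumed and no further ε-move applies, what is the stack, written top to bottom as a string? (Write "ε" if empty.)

XYBZ

(q0, 010000010000, Z)
  read 0, top Z: go to q1, push YZ → (q1, 10000010000, YZ)
  read 1, top Y: go to q1, push BB → (q1, 0000010000, BBZ)
  read 0, top B: go to q0, push Y → (q0, 000010000, YBZ)
  read 0, top Y: go to q2, push XY → (q2, 00010000, XYBZ)
  read 0, top X: go to q1, push AX → (q1, 0010000, AXYBZ)
  read 0, top A: go to q2, push ε → (q2, 010000, XYBZ)
  read 0, top X: go to q1, push AX → (q1, 10000, AXYBZ)
  read 1, top A: go to q2, push ε → (q2, 0000, XYBZ)
  read 0, top X: go to q1, push AX → (q1, 000, AXYBZ)
  read 0, top A: go to q2, push ε → (q2, 00, XYBZ)
  read 0, top X: go to q1, push AX → (q1, 0, AXYBZ)
  read 0, top A: go to q2, push ε → (q2, ε, XYBZ)
All input consumed in state q2 with stack XYBZ.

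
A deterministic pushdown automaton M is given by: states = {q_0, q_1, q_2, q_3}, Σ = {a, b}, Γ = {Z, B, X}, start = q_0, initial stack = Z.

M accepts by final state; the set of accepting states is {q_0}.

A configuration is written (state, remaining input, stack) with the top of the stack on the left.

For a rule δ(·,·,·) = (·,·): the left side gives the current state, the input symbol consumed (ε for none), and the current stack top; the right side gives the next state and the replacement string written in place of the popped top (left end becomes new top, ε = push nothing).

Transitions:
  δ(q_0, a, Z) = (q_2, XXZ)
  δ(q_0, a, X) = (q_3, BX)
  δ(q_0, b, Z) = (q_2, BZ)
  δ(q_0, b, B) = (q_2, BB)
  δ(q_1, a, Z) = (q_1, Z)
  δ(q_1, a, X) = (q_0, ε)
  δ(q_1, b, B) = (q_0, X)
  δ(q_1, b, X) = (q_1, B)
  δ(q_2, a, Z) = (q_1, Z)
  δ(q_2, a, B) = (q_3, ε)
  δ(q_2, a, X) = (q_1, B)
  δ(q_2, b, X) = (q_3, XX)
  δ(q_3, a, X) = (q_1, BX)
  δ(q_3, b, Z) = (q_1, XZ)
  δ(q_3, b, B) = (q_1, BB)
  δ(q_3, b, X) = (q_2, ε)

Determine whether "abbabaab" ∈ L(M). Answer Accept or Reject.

Reject

(q_0, abbabaab, Z) ⊢ (q_2, bbabaab, XXZ) ⊢ (q_3, babaab, XXXZ) ⊢ (q_2, abaab, XXZ) ⊢ (q_1, baab, BXZ) ⊢ (q_0, aab, XXZ) ⊢ (q_3, ab, BXXZ)
No transition applies at (q_3, ab, BXXZ); input not fully consumed.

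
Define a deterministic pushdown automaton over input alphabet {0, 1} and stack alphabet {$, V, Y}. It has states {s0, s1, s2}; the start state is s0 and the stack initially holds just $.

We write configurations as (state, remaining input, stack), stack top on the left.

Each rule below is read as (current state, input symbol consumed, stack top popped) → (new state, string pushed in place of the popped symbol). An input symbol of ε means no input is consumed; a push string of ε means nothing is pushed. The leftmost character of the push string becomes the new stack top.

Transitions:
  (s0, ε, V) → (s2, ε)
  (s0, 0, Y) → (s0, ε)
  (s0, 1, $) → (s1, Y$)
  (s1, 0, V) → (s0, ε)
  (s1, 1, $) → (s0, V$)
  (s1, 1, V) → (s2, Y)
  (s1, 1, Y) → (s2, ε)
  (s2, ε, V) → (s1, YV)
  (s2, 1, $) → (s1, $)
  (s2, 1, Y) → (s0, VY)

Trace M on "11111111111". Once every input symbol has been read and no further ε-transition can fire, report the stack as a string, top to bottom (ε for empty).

(s0, 11111111111, $)
  read 1, top $: go to s1, push Y$ → (s1, 1111111111, Y$)
  read 1, top Y: go to s2, push ε → (s2, 111111111, $)
  read 1, top $: go to s1, push $ → (s1, 11111111, $)
  read 1, top $: go to s0, push V$ → (s0, 1111111, V$)
  ε-move, top V: go to s2, push ε → (s2, 1111111, $)
  read 1, top $: go to s1, push $ → (s1, 111111, $)
  read 1, top $: go to s0, push V$ → (s0, 11111, V$)
  ε-move, top V: go to s2, push ε → (s2, 11111, $)
  read 1, top $: go to s1, push $ → (s1, 1111, $)
  read 1, top $: go to s0, push V$ → (s0, 111, V$)
  ε-move, top V: go to s2, push ε → (s2, 111, $)
  read 1, top $: go to s1, push $ → (s1, 11, $)
  read 1, top $: go to s0, push V$ → (s0, 1, V$)
  ε-move, top V: go to s2, push ε → (s2, 1, $)
  read 1, top $: go to s1, push $ → (s1, ε, $)
All input consumed in state s1 with stack $.

$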